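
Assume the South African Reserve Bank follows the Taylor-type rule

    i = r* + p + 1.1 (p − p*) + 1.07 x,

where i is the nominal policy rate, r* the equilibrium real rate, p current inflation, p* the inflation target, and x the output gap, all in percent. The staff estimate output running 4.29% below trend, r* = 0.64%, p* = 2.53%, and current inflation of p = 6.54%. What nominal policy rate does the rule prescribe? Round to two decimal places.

7.00%

Output 4.29% below potential → x = -4.29.
i = 0.64 + 6.54 + 1.1 × (6.54 − 2.53) + 1.07 × (-4.29)
   = 0.64 + 6.54 + 4.411 − 4.5903 = 7.00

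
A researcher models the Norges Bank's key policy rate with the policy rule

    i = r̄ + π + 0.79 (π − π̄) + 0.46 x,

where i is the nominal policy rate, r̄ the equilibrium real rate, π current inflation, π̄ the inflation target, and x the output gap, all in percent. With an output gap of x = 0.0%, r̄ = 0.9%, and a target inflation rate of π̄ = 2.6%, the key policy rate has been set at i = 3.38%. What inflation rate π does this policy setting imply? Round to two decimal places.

2.53%

Collecting π: i = r̄ + (1 + 0.79) π − 0.79 π̄ + 0.46 x
1.79 π = 3.38 − 0.9 + 0.79 × 2.6 − 0.46 × 0.0 = 4.534
π = 4.534 / 1.79 = 2.53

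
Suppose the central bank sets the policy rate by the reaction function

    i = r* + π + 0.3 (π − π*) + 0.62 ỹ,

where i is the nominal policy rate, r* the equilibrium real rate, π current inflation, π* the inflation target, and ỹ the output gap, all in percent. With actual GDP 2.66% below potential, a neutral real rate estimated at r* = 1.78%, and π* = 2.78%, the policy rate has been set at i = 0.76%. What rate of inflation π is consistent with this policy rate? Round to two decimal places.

Output 2.66% below potential → ỹ = -2.66.
Collecting π: i = r* + (1 + 0.3) π − 0.3 π* + 0.62 ỹ
1.3 π = 0.76 − 1.78 + 0.3 × 2.78 − 0.62 × (-2.66) = 1.4632
π = 1.4632 / 1.3 = 1.13

1.13%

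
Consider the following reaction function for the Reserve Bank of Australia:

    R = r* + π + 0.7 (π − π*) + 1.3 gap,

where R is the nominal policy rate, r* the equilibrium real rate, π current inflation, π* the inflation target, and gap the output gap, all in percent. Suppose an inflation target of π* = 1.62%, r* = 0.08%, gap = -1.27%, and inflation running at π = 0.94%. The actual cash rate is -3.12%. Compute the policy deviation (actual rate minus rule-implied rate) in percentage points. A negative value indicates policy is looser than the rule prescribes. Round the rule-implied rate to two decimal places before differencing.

R = 0.08 + 0.94 + 0.7 × (0.94 − 1.62) + 1.3 × (-1.27)
   = 0.08 + 0.94 − 0.476 − 1.651 = -1.11
Deviation = -3.12 − (-1.11) = -2.01 pp.

-2.01 pp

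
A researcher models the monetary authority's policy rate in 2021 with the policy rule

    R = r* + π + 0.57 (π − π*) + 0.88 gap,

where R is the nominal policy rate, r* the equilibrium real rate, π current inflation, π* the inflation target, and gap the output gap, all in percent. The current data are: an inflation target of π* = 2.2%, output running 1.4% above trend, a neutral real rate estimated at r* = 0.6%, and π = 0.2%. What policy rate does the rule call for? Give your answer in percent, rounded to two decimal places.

Output 1.4% above potential → gap = 1.4.
R = 0.6 + 0.2 + 0.57 × (0.2 − 2.2) + 0.88 × 1.4
   = 0.6 + 0.2 − 1.14 + 1.232 = 0.89

0.89%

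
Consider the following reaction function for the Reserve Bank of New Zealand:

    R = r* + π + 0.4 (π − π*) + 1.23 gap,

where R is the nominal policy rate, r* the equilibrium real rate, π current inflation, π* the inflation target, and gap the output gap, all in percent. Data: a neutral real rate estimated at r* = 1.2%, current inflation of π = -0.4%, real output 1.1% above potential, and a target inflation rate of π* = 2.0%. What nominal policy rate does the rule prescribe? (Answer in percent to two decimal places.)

1.19%

Output 1.1% above potential → gap = 1.1.
R = 1.2 + (-0.4) + 0.4 × (-0.4 − 2.0) + 1.23 × 1.1
   = 1.2 − 0.4 − 0.96 + 1.353 = 1.19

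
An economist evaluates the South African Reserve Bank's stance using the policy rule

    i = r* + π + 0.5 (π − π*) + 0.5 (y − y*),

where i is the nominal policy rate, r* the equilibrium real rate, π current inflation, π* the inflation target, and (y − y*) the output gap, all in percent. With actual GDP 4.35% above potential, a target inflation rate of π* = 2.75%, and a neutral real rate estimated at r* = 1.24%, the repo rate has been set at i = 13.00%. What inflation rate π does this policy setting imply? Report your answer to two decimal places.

7.31%

Output 4.35% above potential → (y − y*) = 4.35.
Collecting π: i = r* + (1 + 0.5) π − 0.5 π* + 0.5 (y − y*)
1.5 π = 13.00 − 1.24 + 0.5 × 2.75 − 0.5 × 4.35 = 10.96
π = 10.96 / 1.5 = 7.31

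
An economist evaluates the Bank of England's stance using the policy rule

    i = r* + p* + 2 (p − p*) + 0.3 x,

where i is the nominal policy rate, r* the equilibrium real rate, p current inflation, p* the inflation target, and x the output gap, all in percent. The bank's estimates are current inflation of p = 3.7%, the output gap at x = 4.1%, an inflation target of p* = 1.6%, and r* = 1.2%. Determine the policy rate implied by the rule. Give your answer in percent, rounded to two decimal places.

i = 1.2 + 1.6 + 2 × (3.7 − 1.6) + 0.3 × 4.1
   = 1.2 + 1.6 + 4.2 + 1.23 = 8.23

8.23%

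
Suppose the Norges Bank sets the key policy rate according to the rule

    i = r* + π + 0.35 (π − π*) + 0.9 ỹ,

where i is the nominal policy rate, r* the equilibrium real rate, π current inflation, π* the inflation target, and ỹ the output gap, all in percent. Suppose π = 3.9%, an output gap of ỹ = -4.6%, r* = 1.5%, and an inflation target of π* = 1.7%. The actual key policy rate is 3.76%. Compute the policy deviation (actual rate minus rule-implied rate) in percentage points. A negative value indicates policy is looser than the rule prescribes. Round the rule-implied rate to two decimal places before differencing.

1.73 pp

i = 1.5 + 3.9 + 0.35 × (3.9 − 1.7) + 0.9 × (-4.6)
   = 1.5 + 3.9 + 0.77 − 4.14 = 2.03
Deviation = 3.76 − 2.03 = 1.73 pp.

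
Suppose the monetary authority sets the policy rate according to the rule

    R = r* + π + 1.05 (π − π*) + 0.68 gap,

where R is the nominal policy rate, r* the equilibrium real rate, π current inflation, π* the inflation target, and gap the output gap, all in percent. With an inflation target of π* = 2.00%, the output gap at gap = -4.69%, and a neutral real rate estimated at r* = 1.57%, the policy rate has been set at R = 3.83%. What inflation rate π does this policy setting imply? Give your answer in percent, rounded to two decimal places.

3.68%

Collecting π: R = r* + (1 + 1.05) π − 1.05 π* + 0.68 gap
2.05 π = 3.83 − 1.57 + 1.05 × 2.00 − 0.68 × (-4.69) = 7.5492
π = 7.5492 / 2.05 = 3.68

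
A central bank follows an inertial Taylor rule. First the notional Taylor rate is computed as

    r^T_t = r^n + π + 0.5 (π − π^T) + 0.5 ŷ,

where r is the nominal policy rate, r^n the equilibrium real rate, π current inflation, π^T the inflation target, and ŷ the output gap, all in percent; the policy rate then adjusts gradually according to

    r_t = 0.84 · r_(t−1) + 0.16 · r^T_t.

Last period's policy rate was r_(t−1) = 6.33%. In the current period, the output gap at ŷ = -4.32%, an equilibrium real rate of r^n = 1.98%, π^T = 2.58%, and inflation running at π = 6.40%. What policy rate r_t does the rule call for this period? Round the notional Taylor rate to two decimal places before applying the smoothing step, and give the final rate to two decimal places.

r^T_t = 1.98 + 6.40 + 0.5 × (6.40 − 2.58) + 0.5 × (-4.32)
   = 1.98 + 6.4 + 1.91 − 2.16 = 8.13
r_t = 0.84 × 6.33 + 0.16 × 8.13 = 5.3172 + 1.3008 = 6.62

6.62%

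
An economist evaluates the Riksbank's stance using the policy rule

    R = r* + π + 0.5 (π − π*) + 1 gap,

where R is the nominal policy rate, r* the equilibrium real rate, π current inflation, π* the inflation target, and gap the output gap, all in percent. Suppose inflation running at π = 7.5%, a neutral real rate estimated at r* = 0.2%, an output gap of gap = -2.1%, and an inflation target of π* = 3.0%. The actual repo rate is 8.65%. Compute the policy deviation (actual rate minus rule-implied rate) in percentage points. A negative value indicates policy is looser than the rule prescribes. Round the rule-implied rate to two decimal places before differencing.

0.80 pp

R = 0.2 + 7.5 + 0.5 × (7.5 − 3.0) + 1 × (-2.1)
   = 0.2 + 7.5 + 2.25 − 2.1 = 7.85
Deviation = 8.65 − 7.85 = 0.80 pp.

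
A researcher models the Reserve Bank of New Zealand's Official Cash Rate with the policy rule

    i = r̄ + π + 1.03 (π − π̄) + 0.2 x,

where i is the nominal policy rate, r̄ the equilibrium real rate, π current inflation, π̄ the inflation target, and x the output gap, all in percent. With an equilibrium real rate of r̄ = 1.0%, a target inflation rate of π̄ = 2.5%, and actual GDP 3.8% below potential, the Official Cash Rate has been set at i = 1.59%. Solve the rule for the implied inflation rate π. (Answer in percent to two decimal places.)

Output 3.8% below potential → x = -3.8.
Collecting π: i = r̄ + (1 + 1.03) π − 1.03 π̄ + 0.2 x
2.03 π = 1.59 − 1.0 + 1.03 × 2.5 − 0.2 × (-3.8) = 3.925
π = 3.925 / 2.03 = 1.93

1.93%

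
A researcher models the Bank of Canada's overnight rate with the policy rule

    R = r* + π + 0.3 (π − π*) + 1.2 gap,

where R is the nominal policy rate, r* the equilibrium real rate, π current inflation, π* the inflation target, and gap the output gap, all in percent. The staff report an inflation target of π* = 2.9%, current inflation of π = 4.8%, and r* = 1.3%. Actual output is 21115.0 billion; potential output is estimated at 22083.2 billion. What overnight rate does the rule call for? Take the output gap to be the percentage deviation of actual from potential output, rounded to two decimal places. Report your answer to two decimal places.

Output gap = 100 × (21115.0 − 22083.2) / 22083.2 = -4.38%.
R = 1.30 + 4.80 + 0.3 × (4.80 − 2.90) + 1.2 × (-4.38)
   = 1.30 + 4.8 + 0.57 − 5.256 = 1.41

1.41%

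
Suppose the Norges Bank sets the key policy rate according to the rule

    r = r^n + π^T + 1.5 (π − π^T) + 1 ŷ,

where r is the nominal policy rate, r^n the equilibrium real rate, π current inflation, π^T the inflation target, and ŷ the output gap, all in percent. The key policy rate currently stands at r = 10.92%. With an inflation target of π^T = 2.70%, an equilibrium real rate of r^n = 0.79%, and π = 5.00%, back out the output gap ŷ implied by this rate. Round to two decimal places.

3.98%

1 ŷ = 10.92 − 0.79 − 2.70 − 1.5 × (5.00 − 2.70) = 3.98
ŷ = 3.98 / 1 = 3.98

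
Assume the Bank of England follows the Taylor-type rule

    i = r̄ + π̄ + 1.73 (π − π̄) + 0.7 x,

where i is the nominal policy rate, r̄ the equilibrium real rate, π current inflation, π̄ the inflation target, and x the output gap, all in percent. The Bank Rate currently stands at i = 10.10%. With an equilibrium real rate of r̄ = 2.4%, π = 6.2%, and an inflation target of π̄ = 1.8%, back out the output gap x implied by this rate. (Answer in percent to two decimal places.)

-2.45%

0.7 x = 10.10 − 2.4 − 1.8 − 1.73 × (6.2 − 1.8) = -1.712
x = -1.712 / 0.7 = -2.45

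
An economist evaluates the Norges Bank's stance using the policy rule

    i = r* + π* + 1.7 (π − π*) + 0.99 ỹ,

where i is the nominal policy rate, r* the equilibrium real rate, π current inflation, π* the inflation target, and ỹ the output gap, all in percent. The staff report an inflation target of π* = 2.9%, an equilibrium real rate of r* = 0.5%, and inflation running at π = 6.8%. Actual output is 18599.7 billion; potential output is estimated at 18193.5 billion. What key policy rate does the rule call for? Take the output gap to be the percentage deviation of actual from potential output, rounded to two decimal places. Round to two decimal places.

Output gap = 100 × (18599.7 − 18193.5) / 18193.5 = 2.23%.
i = 0.50 + 2.90 + 1.7 × (6.80 − 2.90) + 0.99 × 2.23
   = 0.50 + 2.9 + 6.63 + 2.2077 = 12.24

12.24%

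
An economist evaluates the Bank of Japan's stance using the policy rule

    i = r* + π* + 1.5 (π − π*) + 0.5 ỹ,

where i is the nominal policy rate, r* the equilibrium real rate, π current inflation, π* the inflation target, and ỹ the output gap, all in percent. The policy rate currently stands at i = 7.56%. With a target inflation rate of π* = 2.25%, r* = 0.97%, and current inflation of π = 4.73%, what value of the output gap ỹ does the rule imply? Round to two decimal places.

0.5 ỹ = 7.56 − 0.97 − 2.25 − 1.5 × (4.73 − 2.25) = 0.62
ỹ = 0.62 / 0.5 = 1.24

1.24%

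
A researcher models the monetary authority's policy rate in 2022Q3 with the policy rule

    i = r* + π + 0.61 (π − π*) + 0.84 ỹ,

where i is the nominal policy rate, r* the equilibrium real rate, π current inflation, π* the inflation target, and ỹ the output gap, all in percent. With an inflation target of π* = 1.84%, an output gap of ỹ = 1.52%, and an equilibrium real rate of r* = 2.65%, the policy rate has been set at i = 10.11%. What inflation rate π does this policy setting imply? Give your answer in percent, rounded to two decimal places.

4.54%

Collecting π: i = r* + (1 + 0.61) π − 0.61 π* + 0.84 ỹ
1.61 π = 10.11 − 2.65 + 0.61 × 1.84 − 0.84 × 1.52 = 7.3056
π = 7.3056 / 1.61 = 4.54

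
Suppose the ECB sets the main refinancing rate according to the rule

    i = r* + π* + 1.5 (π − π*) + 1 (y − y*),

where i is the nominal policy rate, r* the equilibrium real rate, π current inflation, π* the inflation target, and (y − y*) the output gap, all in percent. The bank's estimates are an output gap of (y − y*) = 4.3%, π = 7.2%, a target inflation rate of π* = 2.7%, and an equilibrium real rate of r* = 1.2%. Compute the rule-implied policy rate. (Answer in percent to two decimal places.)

i = 1.2 + 2.7 + 1.5 × (7.2 − 2.7) + 1 × 4.3
   = 1.2 + 2.7 + 6.75 + 4.3 = 14.95

14.95%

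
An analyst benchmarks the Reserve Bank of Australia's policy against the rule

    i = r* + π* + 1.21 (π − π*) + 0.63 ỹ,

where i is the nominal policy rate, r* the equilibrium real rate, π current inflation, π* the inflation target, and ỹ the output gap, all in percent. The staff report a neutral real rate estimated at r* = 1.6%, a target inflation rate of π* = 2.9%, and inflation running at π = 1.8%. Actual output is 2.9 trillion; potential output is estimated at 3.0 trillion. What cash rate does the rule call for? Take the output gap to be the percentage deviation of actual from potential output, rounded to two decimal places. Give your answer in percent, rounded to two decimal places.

Output gap = 100 × (2.9 − 3.0) / 3.0 = -3.33%.
i = 1.60 + 2.90 + 1.21 × (1.80 − 2.90) + 0.63 × (-3.33)
   = 1.60 + 2.9 − 1.331 − 2.0979 = 1.07

1.07%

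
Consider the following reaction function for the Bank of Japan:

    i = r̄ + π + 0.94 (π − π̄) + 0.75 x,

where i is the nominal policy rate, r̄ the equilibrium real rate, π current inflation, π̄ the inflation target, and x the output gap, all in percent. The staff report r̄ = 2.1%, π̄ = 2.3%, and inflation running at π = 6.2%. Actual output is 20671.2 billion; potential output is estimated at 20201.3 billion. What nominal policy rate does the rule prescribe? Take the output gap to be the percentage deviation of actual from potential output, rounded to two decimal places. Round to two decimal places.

Output gap = 100 × (20671.2 − 20201.3) / 20201.3 = 2.33%.
i = 2.10 + 6.20 + 0.94 × (6.20 − 2.30) + 0.75 × 2.33
   = 2.10 + 6.2 + 3.666 + 1.7475 = 13.71

13.71%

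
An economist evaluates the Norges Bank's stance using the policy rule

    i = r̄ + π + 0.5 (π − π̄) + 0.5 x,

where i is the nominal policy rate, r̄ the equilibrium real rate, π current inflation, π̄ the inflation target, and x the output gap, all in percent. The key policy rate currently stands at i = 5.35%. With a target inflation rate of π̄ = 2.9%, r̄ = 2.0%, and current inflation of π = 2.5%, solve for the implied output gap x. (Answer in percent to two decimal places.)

0.5 x = 5.35 − 2.0 − 2.5 − 0.5 × (2.5 − 2.9) = 1.05
x = 1.05 / 0.5 = 2.10

2.10%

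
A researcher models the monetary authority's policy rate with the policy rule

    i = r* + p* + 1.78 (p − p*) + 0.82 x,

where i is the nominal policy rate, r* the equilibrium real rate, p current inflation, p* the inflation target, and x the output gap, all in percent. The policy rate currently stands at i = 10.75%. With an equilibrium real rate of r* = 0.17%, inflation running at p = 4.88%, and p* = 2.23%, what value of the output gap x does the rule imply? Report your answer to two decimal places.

4.43%

0.82 x = 10.75 − 0.17 − 2.23 − 1.78 × (4.88 − 2.23) = 3.633
x = 3.633 / 0.82 = 4.43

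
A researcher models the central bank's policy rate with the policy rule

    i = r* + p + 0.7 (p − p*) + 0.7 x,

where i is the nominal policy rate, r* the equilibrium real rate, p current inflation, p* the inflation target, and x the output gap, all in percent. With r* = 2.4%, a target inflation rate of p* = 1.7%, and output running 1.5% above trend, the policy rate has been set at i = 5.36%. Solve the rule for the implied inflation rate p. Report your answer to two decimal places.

Output 1.5% above potential → x = 1.5.
Collecting p: i = r* + (1 + 0.7) p − 0.7 p* + 0.7 x
1.7 p = 5.36 − 2.4 + 0.7 × 1.7 − 0.7 × 1.5 = 3.1
p = 3.1 / 1.7 = 1.82

1.82%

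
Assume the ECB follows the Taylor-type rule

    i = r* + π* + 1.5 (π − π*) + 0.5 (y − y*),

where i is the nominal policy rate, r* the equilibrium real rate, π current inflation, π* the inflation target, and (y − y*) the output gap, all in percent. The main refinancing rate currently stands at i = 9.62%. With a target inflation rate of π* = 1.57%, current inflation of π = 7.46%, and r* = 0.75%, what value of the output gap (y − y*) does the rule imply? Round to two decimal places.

0.5 (y − y*) = 9.62 − 0.75 − 1.57 − 1.5 × (7.46 − 1.57) = -1.535
(y − y*) = -1.535 / 0.5 = -3.07

-3.07%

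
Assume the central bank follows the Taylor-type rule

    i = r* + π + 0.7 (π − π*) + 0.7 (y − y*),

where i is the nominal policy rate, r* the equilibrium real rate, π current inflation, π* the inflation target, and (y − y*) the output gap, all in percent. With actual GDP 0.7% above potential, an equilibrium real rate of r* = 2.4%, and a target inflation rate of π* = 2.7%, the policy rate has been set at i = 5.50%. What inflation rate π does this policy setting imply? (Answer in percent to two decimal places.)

2.65%

Output 0.7% above potential → (y − y*) = 0.7.
Collecting π: i = r* + (1 + 0.7) π − 0.7 π* + 0.7 (y − y*)
1.7 π = 5.50 − 2.4 + 0.7 × 2.7 − 0.7 × 0.7 = 4.5
π = 4.5 / 1.7 = 2.65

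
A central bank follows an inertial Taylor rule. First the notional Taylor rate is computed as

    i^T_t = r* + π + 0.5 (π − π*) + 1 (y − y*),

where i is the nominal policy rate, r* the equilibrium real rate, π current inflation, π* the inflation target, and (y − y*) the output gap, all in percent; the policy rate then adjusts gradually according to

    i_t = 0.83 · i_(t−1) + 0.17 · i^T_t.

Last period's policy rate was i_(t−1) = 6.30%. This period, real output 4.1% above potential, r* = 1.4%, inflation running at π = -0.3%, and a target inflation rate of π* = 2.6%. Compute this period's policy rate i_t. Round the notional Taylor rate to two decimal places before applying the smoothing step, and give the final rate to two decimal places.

5.87%

Output 4.1% above potential → (y − y*) = 4.1.
i^T_t = 1.4 + (-0.3) + 0.5 × (-0.3 − 2.6) + 1 × 4.1
   = 1.4 − 0.3 − 1.45 + 4.1 = 3.75
i_t = 0.83 × 6.30 + 0.17 × 3.75 = 5.229 + 0.6375 = 5.87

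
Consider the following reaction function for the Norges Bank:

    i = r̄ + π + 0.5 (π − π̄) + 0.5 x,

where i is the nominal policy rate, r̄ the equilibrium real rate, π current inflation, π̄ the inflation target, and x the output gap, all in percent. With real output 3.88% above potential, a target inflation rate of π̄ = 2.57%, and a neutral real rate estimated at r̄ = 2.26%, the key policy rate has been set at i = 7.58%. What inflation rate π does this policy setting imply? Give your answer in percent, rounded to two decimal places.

Output 3.88% above potential → x = 3.88.
Collecting π: i = r̄ + (1 + 0.5) π − 0.5 π̄ + 0.5 x
1.5 π = 7.58 − 2.26 + 0.5 × 2.57 − 0.5 × 3.88 = 4.665
π = 4.665 / 1.5 = 3.11

3.11%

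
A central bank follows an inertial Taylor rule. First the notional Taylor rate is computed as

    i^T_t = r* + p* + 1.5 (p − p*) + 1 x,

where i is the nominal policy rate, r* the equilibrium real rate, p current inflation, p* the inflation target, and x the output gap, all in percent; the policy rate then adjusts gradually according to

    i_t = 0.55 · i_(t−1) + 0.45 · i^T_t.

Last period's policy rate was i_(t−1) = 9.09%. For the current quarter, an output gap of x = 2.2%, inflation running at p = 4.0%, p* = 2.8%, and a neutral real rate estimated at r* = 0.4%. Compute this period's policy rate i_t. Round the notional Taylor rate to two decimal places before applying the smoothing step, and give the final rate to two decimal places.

i^T_t = 0.4 + 2.8 + 1.5 × (4.0 − 2.8) + 1 × 2.2
   = 0.4 + 2.8 + 1.8 + 2.2 = 7.20
i_t = 0.55 × 9.09 + 0.45 × 7.20 = 4.9995 + 3.24 = 8.24

8.24%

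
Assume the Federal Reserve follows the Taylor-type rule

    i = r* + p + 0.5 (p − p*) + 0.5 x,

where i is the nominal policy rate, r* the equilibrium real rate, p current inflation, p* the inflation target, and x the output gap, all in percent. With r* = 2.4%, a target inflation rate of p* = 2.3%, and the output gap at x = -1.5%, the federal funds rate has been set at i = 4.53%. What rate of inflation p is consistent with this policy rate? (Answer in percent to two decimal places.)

2.69%

Collecting p: i = r* + (1 + 0.5) p − 0.5 p* + 0.5 x
1.5 p = 4.53 − 2.4 + 0.5 × 2.3 − 0.5 × (-1.5) = 4.03
p = 4.03 / 1.5 = 2.69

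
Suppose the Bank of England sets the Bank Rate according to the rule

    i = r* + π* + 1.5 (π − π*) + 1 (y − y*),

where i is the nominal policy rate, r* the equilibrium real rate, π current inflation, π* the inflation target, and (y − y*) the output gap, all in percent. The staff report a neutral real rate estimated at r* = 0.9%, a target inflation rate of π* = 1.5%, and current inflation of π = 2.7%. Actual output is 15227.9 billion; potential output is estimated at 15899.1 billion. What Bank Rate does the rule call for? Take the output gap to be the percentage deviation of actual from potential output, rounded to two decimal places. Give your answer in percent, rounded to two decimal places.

Output gap = 100 × (15227.9 − 15899.1) / 15899.1 = -4.22%.
i = 0.90 + 1.50 + 1.5 × (2.70 − 1.50) + 1 × (-4.22)
   = 0.90 + 1.5 + 1.8 − 4.22 = -0.02

-0.02%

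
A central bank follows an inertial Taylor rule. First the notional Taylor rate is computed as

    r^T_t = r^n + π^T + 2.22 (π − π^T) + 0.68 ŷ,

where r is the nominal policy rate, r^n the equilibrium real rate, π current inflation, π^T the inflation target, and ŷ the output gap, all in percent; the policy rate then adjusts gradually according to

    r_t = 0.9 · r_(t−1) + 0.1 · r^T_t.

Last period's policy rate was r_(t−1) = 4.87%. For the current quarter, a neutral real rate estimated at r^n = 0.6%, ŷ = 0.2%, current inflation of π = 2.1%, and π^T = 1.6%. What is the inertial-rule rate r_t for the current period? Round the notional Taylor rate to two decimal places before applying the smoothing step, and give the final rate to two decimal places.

r^T_t = 0.6 + 1.6 + 2.22 × (2.1 − 1.6) + 0.68 × 0.2
   = 0.6 + 1.6 + 1.11 + 0.136 = 3.45
r_t = 0.9 × 4.87 + 0.1 × 3.45 = 4.383 + 0.345 = 4.73

4.73%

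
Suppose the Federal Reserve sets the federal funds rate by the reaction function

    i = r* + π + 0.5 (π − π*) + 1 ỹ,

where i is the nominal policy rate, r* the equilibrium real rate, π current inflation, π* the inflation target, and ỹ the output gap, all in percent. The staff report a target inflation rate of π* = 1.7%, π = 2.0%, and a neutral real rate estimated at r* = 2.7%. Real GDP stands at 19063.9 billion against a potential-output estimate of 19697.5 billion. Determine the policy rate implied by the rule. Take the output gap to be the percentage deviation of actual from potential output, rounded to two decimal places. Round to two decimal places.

Output gap = 100 × (19063.9 − 19697.5) / 19697.5 = -3.22%.
i = 2.70 + 2.00 + 0.5 × (2.00 − 1.70) + 1 × (-3.22)
   = 2.70 + 2 + 0.15 − 3.22 = 1.63

1.63%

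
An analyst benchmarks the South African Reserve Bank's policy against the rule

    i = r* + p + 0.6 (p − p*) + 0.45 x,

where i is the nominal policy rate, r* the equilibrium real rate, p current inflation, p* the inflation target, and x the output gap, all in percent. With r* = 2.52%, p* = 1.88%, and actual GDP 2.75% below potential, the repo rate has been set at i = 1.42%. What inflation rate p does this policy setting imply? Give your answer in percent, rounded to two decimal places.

0.79%

Output 2.75% below potential → x = -2.75.
Collecting p: i = r* + (1 + 0.6) p − 0.6 p* + 0.45 x
1.6 p = 1.42 − 2.52 + 0.6 × 1.88 − 0.45 × (-2.75) = 1.2655
p = 1.2655 / 1.6 = 0.79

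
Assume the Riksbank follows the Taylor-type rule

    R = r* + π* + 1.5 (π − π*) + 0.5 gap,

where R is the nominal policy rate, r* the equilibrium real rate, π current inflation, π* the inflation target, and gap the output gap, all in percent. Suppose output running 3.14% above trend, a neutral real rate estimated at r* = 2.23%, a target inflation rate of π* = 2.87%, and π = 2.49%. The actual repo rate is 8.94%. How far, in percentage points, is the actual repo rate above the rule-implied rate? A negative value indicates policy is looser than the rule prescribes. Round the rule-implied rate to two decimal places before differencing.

2.84 pp

Output 3.14% above potential → gap = 3.14.
R = 2.23 + 2.87 + 1.5 × (2.49 − 2.87) + 0.5 × 3.14
   = 2.23 + 2.87 − 0.57 + 1.57 = 6.10
Deviation = 8.94 − 6.10 = 2.84 pp.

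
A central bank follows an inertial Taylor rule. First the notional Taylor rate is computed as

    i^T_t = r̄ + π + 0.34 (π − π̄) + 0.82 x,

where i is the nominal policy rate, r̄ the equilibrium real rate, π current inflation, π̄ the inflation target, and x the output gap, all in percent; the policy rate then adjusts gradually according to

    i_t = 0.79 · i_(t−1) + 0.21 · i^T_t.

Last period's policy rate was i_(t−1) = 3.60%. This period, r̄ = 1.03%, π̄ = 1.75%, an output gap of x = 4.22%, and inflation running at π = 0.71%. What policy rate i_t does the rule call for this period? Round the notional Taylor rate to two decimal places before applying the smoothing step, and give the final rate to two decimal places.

3.86%

i^T_t = 1.03 + 0.71 + 0.34 × (0.71 − 1.75) + 0.82 × 4.22
   = 1.03 + 0.71 − 0.3536 + 3.4604 = 4.85
i_t = 0.79 × 3.60 + 0.21 × 4.85 = 2.844 + 1.0185 = 3.86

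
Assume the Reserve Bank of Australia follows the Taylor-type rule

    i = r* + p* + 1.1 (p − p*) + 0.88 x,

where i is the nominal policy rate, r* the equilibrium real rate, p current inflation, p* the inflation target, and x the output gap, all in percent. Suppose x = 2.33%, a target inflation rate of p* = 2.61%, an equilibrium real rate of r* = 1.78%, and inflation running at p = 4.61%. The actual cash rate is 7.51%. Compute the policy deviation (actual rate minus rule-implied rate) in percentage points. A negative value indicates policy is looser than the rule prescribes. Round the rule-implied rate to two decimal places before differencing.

i = 1.78 + 2.61 + 1.1 × (4.61 − 2.61) + 0.88 × 2.33
   = 1.78 + 2.61 + 2.2 + 2.0504 = 8.64
Deviation = 7.51 − 8.64 = -1.13 pp.

-1.13 pp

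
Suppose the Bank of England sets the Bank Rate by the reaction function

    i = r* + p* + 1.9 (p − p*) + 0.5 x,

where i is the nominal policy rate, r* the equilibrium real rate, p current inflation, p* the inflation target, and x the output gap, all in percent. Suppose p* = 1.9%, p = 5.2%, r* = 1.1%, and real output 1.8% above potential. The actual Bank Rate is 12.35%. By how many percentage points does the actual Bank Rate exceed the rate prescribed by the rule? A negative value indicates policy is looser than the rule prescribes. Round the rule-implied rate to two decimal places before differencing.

Output 1.8% above potential → x = 1.8.
i = 1.1 + 1.9 + 1.9 × (5.2 − 1.9) + 0.5 × 1.8
   = 1.1 + 1.9 + 6.27 + 0.9 = 10.17
Deviation = 12.35 − 10.17 = 2.18 pp.

2.18 pp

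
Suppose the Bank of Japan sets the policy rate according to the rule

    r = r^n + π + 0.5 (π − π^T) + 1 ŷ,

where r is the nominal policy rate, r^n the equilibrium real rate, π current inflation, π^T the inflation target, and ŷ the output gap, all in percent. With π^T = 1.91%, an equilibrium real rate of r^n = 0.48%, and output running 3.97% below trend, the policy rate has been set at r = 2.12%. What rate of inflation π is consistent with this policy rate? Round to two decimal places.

Output 3.97% below potential → ŷ = -3.97.
Collecting π: r = r^n + (1 + 0.5) π − 0.5 π^T + 1 ŷ
1.5 π = 2.12 − 0.48 + 0.5 × 1.91 − 1 × (-3.97) = 6.565
π = 6.565 / 1.5 = 4.38

4.38%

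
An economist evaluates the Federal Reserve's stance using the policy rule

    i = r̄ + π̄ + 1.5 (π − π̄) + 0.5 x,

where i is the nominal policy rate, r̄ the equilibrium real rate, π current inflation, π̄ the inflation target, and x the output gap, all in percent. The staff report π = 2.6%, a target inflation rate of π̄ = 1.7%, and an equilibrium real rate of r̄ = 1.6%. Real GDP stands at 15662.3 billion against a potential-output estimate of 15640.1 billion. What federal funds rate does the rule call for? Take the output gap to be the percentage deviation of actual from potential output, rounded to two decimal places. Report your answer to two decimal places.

Output gap = 100 × (15662.3 − 15640.1) / 15640.1 = 0.14%.
i = 1.60 + 1.70 + 1.5 × (2.60 − 1.70) + 0.5 × 0.14
   = 1.60 + 1.7 + 1.35 + 0.07 = 4.72

4.72%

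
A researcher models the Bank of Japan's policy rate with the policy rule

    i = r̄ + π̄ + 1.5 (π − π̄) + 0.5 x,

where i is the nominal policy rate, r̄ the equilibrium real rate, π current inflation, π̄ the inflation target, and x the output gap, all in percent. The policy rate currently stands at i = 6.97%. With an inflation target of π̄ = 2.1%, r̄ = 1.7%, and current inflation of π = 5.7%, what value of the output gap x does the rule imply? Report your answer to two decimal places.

-4.46%

0.5 x = 6.97 − 1.7 − 2.1 − 1.5 × (5.7 − 2.1) = -2.23
x = -2.23 / 0.5 = -4.46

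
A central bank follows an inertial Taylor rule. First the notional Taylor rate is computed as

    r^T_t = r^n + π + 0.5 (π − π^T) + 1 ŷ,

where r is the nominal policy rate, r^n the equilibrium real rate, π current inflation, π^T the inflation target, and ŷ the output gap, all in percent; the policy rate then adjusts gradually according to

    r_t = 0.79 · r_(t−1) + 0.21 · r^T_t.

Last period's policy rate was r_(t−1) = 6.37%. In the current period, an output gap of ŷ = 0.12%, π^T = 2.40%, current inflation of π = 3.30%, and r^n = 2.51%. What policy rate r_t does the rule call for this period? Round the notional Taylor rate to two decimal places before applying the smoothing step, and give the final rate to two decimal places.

r^T_t = 2.51 + 3.30 + 0.5 × (3.30 − 2.40) + 1 × 0.12
   = 2.51 + 3.3 + 0.45 + 0.12 = 6.38
r_t = 0.79 × 6.37 + 0.21 × 6.38 = 5.0323 + 1.3398 = 6.37

6.37%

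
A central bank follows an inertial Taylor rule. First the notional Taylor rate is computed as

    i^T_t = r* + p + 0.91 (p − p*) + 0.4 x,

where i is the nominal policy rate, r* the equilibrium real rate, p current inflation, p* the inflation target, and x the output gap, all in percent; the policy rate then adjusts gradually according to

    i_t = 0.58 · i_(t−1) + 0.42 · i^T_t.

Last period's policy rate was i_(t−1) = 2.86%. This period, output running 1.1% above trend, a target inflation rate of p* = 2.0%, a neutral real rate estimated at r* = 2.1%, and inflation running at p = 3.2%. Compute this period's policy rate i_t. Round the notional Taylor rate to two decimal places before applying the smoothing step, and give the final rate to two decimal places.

Output 1.1% above potential → x = 1.1.
i^T_t = 2.1 + 3.2 + 0.91 × (3.2 − 2.0) + 0.4 × 1.1
   = 2.1 + 3.2 + 1.092 + 0.44 = 6.83
i_t = 0.58 × 2.86 + 0.42 × 6.83 = 1.6588 + 2.8686 = 4.53

4.53%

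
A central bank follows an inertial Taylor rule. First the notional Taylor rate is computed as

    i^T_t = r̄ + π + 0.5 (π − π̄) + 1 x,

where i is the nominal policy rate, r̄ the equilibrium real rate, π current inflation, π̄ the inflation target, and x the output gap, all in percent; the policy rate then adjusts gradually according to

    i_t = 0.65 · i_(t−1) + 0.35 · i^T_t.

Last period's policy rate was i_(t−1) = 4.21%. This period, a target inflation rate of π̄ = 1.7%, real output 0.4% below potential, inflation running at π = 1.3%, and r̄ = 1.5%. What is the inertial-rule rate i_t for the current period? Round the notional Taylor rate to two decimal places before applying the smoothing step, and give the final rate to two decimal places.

3.51%

Output 0.4% below potential → x = -0.4.
i^T_t = 1.5 + 1.3 + 0.5 × (1.3 − 1.7) + 1 × (-0.4)
   = 1.5 + 1.3 − 0.2 − 0.4 = 2.20
i_t = 0.65 × 4.21 + 0.35 × 2.20 = 2.7365 + 0.77 = 3.51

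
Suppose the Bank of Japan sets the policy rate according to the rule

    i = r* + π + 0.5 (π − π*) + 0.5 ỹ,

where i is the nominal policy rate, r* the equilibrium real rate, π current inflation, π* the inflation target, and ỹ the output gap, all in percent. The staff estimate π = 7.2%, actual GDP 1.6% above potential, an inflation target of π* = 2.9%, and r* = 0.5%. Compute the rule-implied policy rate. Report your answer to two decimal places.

10.65%

Output 1.6% above potential → ỹ = 1.6.
i = 0.5 + 7.2 + 0.5 × (7.2 − 2.9) + 0.5 × 1.6
   = 0.5 + 7.2 + 2.15 + 0.8 = 10.65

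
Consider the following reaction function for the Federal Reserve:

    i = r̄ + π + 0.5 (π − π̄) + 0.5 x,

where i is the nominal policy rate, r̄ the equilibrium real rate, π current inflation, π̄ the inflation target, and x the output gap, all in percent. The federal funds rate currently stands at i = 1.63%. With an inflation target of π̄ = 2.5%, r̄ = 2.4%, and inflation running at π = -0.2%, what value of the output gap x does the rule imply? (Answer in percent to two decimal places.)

1.56%

0.5 x = 1.63 − 2.4 − (-0.2) − 0.5 × ((-0.2) − 2.5) = 0.78
x = 0.78 / 0.5 = 1.56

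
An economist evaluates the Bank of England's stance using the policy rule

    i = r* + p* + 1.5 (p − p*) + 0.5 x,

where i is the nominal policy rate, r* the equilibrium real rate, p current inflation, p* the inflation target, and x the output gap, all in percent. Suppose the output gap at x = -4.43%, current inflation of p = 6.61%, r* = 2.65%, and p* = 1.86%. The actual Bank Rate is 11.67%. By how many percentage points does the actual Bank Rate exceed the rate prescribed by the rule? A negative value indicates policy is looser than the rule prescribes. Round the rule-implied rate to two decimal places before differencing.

2.25 pp

i = 2.65 + 1.86 + 1.5 × (6.61 − 1.86) + 0.5 × (-4.43)
   = 2.65 + 1.86 + 7.125 − 2.215 = 9.42
Deviation = 11.67 − 9.42 = 2.25 pp.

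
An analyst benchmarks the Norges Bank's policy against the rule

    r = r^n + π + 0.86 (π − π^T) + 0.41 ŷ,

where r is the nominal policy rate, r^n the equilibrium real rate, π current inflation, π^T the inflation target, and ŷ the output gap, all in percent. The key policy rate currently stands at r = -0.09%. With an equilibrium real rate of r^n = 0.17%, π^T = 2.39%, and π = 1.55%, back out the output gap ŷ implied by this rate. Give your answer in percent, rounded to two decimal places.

-2.65%

0.41 ŷ = -0.09 − 0.17 − 1.55 − 0.86 × (1.55 − 2.39) = -1.0876
ŷ = -1.0876 / 0.41 = -2.65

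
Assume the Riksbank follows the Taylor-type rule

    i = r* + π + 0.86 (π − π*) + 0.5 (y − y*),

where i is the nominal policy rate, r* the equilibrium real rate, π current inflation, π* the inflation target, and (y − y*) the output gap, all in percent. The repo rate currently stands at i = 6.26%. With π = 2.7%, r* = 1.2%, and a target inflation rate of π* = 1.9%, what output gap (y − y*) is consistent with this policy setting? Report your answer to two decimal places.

3.34%

0.5 (y − y*) = 6.26 − 1.2 − 2.7 − 0.86 × (2.7 − 1.9) = 1.672
(y − y*) = 1.672 / 0.5 = 3.34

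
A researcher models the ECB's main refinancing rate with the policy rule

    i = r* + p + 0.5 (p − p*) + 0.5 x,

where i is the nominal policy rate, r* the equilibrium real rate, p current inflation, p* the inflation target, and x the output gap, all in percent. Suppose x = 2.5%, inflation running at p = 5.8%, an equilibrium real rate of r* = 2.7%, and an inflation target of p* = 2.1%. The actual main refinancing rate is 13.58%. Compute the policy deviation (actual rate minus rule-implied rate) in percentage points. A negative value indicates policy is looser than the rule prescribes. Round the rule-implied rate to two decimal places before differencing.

i = 2.7 + 5.8 + 0.5 × (5.8 − 2.1) + 0.5 × 2.5
   = 2.7 + 5.8 + 1.85 + 1.25 = 11.60
Deviation = 13.58 − 11.60 = 1.98 pp.

1.98 pp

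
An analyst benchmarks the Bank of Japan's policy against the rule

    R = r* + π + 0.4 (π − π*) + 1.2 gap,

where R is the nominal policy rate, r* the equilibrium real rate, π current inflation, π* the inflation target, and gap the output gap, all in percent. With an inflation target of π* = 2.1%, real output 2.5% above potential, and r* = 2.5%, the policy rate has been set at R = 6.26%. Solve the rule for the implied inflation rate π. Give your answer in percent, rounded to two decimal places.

Output 2.5% above potential → gap = 2.5.
Collecting π: R = r* + (1 + 0.4) π − 0.4 π* + 1.2 gap
1.4 π = 6.26 − 2.5 + 0.4 × 2.1 − 1.2 × 2.5 = 1.6
π = 1.6 / 1.4 = 1.14

1.14%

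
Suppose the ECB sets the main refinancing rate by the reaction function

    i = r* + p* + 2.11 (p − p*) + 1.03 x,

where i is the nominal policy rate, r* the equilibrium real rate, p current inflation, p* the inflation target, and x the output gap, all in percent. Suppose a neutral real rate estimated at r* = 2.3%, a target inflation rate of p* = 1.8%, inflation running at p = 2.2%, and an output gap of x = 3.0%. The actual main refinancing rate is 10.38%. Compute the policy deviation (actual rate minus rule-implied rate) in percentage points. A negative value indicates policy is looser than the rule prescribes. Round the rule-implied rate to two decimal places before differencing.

i = 2.3 + 1.8 + 2.11 × (2.2 − 1.8) + 1.03 × 3.0
   = 2.3 + 1.8 + 0.844 + 3.09 = 8.03
Deviation = 10.38 − 8.03 = 2.35 pp.

2.35 pp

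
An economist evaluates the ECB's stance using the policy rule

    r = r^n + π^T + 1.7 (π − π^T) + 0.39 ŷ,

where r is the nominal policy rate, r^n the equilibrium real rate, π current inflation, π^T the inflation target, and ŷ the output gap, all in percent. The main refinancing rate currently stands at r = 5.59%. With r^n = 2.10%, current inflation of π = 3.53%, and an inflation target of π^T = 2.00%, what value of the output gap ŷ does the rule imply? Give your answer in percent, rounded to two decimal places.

-2.85%

0.39 ŷ = 5.59 − 2.10 − 2.00 − 1.7 × (3.53 − 2.00) = -1.111
ŷ = -1.111 / 0.39 = -2.85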